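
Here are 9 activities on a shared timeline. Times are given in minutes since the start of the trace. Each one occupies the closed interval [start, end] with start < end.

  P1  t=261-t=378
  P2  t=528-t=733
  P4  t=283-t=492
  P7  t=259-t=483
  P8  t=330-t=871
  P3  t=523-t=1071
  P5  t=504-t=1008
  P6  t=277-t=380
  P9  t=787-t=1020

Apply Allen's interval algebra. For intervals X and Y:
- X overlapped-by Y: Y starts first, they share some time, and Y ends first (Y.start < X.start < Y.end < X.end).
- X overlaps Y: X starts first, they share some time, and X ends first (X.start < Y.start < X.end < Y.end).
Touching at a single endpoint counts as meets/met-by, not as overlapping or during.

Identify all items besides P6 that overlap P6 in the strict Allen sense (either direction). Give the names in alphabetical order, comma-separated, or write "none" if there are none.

P1, P4, P8

Target P6 = [t=277, t=380].
P1 [t=261, t=378] → overlaps → yes.
P2 [t=528, t=733] → after → no.
P3 [t=523, t=1071] → after → no.
P4 [t=283, t=492] → overlapped-by → yes.
P5 [t=504, t=1008] → after → no.
P7 [t=259, t=483] → contains → no.
P8 [t=330, t=871] → overlapped-by → yes.
P9 [t=787, t=1020] → after → no.
Result: P1, P4, P8.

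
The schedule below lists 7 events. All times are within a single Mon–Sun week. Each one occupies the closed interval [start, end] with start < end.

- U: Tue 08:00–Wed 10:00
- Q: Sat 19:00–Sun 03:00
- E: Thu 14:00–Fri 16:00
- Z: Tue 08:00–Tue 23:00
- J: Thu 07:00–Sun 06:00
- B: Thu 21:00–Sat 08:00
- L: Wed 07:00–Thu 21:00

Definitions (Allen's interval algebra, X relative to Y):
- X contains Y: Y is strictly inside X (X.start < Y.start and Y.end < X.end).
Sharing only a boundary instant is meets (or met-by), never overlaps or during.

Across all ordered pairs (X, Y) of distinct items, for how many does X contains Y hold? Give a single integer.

Checking all 42 ordered pairs for relation 'contains'; matching pairs in alphabetical order:
(J, B): J contains B ✓
(J, E): J contains E ✓
(J, Q): J contains Q ✓
Count: 3.

3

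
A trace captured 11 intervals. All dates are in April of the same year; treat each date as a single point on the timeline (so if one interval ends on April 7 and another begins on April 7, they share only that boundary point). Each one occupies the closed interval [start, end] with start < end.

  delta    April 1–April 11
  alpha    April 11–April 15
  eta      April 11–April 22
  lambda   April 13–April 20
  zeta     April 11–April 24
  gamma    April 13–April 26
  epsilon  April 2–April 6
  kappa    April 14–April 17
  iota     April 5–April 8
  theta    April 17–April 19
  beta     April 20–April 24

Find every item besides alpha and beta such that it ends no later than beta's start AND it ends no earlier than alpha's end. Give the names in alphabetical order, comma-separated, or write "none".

Conditions: its end is no later than beta's start (X.end <= April 20) AND its end is no earlier than alpha's end (X.end >= April 15).
delta: end April 11 <= April 20? ✓; end April 11 >= April 15? ✗ → no.
epsilon: end April 6 <= April 20? ✓; end April 6 >= April 15? ✗ → no.
eta: end April 22 <= April 20? ✗; end April 22 >= April 15? ✓ → no.
gamma: end April 26 <= April 20? ✗; end April 26 >= April 15? ✓ → no.
iota: end April 8 <= April 20? ✓; end April 8 >= April 15? ✗ → no.
kappa: end April 17 <= April 20? ✓; end April 17 >= April 15? ✓ → yes.
lambda: end April 20 <= April 20? ✓; end April 20 >= April 15? ✓ → yes.
theta: end April 19 <= April 20? ✓; end April 19 >= April 15? ✓ → yes.
zeta: end April 24 <= April 20? ✗; end April 24 >= April 15? ✓ → no.
Result: kappa, lambda, theta.

kappa, lambda, theta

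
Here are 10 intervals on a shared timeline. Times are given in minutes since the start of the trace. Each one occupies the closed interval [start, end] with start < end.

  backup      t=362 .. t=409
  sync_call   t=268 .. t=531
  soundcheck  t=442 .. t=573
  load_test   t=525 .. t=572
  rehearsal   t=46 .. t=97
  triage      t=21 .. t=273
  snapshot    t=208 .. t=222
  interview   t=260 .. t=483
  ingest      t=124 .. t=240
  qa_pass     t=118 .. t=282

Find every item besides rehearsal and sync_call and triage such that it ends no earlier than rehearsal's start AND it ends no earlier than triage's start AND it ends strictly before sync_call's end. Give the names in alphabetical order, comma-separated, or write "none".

Conditions: its end is no earlier than rehearsal's start (X.end >= t=46) AND its end is no earlier than triage's start (X.end >= t=21) AND its end is strictly before sync_call's end (X.end < t=531).
backup: end t=409 >= t=46? ✓; end t=409 >= t=21? ✓; end t=409 < t=531? ✓ → yes.
ingest: end t=240 >= t=46? ✓; end t=240 >= t=21? ✓; end t=240 < t=531? ✓ → yes.
interview: end t=483 >= t=46? ✓; end t=483 >= t=21? ✓; end t=483 < t=531? ✓ → yes.
load_test: end t=572 >= t=46? ✓; end t=572 >= t=21? ✓; end t=572 < t=531? ✗ → no.
qa_pass: end t=282 >= t=46? ✓; end t=282 >= t=21? ✓; end t=282 < t=531? ✓ → yes.
snapshot: end t=222 >= t=46? ✓; end t=222 >= t=21? ✓; end t=222 < t=531? ✓ → yes.
soundcheck: end t=573 >= t=46? ✓; end t=573 >= t=21? ✓; end t=573 < t=531? ✗ → no.
Result: backup, ingest, interview, qa_pass, snapshot.

backup, ingest, interview, qa_pass, snapshot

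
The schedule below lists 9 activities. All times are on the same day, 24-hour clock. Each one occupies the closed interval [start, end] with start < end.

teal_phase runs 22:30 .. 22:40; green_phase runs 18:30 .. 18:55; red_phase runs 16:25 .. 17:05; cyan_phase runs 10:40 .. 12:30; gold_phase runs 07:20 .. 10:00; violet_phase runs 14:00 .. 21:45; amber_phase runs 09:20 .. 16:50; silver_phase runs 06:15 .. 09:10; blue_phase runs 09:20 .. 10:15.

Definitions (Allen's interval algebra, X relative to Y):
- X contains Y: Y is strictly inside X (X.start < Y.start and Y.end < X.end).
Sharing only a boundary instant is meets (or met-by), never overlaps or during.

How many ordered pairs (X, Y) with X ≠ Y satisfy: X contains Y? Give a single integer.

3

Checking all 72 ordered pairs for relation 'contains'; matching pairs in alphabetical order:
(amber_phase, cyan_phase): amber_phase contains cyan_phase ✓
(violet_phase, green_phase): violet_phase contains green_phase ✓
(violet_phase, red_phase): violet_phase contains red_phase ✓
Count: 3.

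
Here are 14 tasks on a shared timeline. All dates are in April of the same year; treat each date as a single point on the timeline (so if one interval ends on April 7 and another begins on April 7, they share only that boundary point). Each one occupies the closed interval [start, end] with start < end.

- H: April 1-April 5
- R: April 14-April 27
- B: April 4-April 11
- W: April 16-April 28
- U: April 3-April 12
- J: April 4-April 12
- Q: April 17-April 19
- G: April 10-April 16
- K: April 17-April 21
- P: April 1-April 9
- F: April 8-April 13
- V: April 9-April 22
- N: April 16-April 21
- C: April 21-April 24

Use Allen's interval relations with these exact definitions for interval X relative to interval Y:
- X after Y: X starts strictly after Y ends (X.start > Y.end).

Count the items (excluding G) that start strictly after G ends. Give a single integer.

3

Target G = [April 10, April 16].
B [April 4, April 11] → overlaps → no.
C [April 21, April 24] → after → counts.
F [April 8, April 13] → overlaps → no.
H [April 1, April 5] → before → no.
J [April 4, April 12] → overlaps → no.
K [April 17, April 21] → after → counts.
N [April 16, April 21] → met-by → no.
P [April 1, April 9] → before → no.
Q [April 17, April 19] → after → counts.
R [April 14, April 27] → overlapped-by → no.
U [April 3, April 12] → overlaps → no.
V [April 9, April 22] → contains → no.
W [April 16, April 28] → met-by → no.
Total: 3.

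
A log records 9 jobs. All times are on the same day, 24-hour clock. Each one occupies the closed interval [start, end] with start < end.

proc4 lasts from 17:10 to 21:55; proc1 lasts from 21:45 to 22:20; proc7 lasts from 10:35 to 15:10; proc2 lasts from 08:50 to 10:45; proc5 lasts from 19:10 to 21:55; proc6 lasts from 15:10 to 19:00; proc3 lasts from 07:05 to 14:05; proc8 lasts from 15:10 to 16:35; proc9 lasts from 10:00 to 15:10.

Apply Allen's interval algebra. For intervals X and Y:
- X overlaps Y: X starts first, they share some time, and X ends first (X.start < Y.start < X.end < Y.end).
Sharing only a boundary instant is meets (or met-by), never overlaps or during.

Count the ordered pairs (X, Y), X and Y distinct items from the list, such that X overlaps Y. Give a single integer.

7

Checking all 72 ordered pairs for relation 'overlaps'; matching pairs in alphabetical order:
(proc2, proc7): proc2 overlaps proc7 ✓
(proc2, proc9): proc2 overlaps proc9 ✓
(proc3, proc7): proc3 overlaps proc7 ✓
(proc3, proc9): proc3 overlaps proc9 ✓
(proc4, proc1): proc4 overlaps proc1 ✓
(proc5, proc1): proc5 overlaps proc1 ✓
(proc6, proc4): proc6 overlaps proc4 ✓
Count: 7.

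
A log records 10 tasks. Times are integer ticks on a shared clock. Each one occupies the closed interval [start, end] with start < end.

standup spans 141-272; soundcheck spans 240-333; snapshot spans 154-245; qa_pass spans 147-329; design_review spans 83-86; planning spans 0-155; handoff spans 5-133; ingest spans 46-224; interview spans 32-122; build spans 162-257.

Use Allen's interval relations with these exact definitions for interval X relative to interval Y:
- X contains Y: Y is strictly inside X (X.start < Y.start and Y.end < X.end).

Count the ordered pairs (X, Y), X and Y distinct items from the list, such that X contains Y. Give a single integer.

Checking all 90 ordered pairs for relation 'contains'; matching pairs in alphabetical order:
(handoff, design_review): handoff contains design_review ✓
(handoff, interview): handoff contains interview ✓
(ingest, design_review): ingest contains design_review ✓
(interview, design_review): interview contains design_review ✓
(planning, design_review): planning contains design_review ✓
(planning, handoff): planning contains handoff ✓
(planning, interview): planning contains interview ✓
(qa_pass, build): qa_pass contains build ✓
(qa_pass, snapshot): qa_pass contains snapshot ✓
(standup, build): standup contains build ✓
(standup, snapshot): standup contains snapshot ✓
Count: 11.

11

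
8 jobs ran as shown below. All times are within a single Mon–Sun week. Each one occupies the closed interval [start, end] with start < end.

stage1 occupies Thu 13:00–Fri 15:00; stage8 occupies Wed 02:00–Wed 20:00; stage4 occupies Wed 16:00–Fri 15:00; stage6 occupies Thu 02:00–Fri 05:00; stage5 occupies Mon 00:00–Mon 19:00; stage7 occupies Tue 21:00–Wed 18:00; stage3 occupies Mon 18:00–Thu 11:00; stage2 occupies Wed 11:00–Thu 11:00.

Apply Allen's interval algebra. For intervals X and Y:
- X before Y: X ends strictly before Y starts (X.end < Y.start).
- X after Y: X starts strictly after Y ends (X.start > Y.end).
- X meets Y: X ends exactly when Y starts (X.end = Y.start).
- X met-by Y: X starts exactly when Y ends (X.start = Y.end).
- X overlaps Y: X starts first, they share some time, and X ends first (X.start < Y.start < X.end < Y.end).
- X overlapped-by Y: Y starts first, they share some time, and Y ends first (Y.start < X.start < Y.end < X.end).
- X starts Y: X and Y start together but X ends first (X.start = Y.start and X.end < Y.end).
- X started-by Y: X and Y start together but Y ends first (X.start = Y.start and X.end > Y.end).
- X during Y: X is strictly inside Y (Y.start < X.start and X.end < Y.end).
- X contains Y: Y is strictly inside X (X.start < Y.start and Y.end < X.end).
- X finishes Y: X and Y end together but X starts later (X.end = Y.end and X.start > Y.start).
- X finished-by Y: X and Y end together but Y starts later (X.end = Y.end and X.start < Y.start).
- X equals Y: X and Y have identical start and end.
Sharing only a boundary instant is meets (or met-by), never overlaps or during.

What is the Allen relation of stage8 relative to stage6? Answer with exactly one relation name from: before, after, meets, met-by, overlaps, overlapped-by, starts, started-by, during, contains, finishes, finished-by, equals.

before

stage8 = [Wed 02:00, Wed 20:00]; stage6 = [Thu 02:00, Fri 05:00].
Compare endpoints: stage8.start < stage6.start, stage8.start < stage6.end, stage8.end < stage6.start, stage8.end < stage6.end.
That pattern is 'before'.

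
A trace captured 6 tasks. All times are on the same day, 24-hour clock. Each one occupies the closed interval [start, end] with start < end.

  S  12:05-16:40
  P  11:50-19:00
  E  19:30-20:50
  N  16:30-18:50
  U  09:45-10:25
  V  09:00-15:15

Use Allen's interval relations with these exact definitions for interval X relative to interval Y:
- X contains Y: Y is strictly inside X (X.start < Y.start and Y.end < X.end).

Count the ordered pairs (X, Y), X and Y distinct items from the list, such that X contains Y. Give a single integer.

3

Checking all 30 ordered pairs for relation 'contains'; matching pairs in alphabetical order:
(P, N): P contains N ✓
(P, S): P contains S ✓
(V, U): V contains U ✓
Count: 3.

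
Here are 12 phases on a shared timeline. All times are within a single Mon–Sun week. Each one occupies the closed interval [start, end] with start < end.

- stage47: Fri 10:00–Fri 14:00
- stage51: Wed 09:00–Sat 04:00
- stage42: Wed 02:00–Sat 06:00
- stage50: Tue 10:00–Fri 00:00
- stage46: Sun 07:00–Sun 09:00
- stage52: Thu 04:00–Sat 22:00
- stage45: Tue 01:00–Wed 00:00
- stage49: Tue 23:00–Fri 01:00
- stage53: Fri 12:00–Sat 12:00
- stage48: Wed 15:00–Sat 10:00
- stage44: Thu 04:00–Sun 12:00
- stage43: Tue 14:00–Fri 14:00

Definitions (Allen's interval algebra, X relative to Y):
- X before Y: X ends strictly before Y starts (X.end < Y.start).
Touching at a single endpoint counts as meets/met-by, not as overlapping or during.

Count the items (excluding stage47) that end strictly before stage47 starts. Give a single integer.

3

Target stage47 = [Fri 10:00, Fri 14:00].
stage42 [Wed 02:00, Sat 06:00] → contains → no.
stage43 [Tue 14:00, Fri 14:00] → finished-by → no.
stage44 [Thu 04:00, Sun 12:00] → contains → no.
stage45 [Tue 01:00, Wed 00:00] → before → counts.
stage46 [Sun 07:00, Sun 09:00] → after → no.
stage48 [Wed 15:00, Sat 10:00] → contains → no.
stage49 [Tue 23:00, Fri 01:00] → before → counts.
stage50 [Tue 10:00, Fri 00:00] → before → counts.
stage51 [Wed 09:00, Sat 04:00] → contains → no.
stage52 [Thu 04:00, Sat 22:00] → contains → no.
stage53 [Fri 12:00, Sat 12:00] → overlapped-by → no.
Total: 3.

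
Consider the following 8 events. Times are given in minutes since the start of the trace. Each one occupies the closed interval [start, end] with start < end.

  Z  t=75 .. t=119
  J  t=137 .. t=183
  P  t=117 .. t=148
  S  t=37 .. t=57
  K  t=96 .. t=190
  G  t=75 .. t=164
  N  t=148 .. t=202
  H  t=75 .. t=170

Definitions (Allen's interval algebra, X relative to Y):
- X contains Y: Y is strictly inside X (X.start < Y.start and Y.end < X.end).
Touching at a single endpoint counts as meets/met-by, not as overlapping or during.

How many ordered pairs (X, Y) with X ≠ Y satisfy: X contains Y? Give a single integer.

4

Checking all 56 ordered pairs for relation 'contains'; matching pairs in alphabetical order:
(G, P): G contains P ✓
(H, P): H contains P ✓
(K, J): K contains J ✓
(K, P): K contains P ✓
Count: 4.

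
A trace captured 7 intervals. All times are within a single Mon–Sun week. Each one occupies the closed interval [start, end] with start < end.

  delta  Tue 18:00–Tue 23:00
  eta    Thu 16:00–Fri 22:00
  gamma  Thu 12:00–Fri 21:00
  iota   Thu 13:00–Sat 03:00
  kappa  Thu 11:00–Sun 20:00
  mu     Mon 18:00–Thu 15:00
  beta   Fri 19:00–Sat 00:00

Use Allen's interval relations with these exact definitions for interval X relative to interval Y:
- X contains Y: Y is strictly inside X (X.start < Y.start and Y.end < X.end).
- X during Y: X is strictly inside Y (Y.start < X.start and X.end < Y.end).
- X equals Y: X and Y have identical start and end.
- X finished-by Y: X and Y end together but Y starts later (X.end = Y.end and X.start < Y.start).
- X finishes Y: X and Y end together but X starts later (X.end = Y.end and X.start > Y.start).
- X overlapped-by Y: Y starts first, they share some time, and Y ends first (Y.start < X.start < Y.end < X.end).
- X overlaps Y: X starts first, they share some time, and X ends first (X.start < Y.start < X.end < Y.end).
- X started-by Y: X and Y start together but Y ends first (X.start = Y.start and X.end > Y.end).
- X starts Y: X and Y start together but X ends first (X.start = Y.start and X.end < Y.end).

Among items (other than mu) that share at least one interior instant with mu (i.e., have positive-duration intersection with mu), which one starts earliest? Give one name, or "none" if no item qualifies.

delta

Target mu = [Mon 18:00, Thu 15:00].
beta [Fri 19:00, Sat 00:00] → after → excluded.
delta [Tue 18:00, Tue 23:00] → during → candidate.
eta [Thu 16:00, Fri 22:00] → after → excluded.
gamma [Thu 12:00, Fri 21:00] → overlapped-by → candidate.
iota [Thu 13:00, Sat 03:00] → overlapped-by → candidate.
kappa [Thu 11:00, Sun 20:00] → overlapped-by → candidate.
Among candidates, earliest start is Tue 18:00 → delta.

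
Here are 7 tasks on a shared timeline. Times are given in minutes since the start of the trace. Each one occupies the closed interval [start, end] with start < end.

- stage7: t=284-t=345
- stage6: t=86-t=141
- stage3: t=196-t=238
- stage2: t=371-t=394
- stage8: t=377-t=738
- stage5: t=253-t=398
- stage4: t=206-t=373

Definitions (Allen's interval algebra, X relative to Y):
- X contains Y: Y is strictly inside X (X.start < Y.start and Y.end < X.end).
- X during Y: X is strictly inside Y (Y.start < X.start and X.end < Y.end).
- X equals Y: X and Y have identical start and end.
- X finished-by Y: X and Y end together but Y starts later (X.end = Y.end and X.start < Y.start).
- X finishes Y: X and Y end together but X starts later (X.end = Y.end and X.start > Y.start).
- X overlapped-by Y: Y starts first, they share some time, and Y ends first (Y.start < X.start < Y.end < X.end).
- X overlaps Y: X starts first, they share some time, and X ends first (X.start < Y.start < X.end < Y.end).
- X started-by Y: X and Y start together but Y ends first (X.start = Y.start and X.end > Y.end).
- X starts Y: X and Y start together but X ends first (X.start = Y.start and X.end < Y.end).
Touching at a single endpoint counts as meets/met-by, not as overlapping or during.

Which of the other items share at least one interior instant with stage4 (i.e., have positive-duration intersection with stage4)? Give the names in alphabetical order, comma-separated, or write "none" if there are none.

stage2, stage3, stage5, stage7

Target stage4 = [t=206, t=373].
stage2 [t=371, t=394] → overlapped-by → yes.
stage3 [t=196, t=238] → overlaps → yes.
stage5 [t=253, t=398] → overlapped-by → yes.
stage6 [t=86, t=141] → before → no.
stage7 [t=284, t=345] → during → yes.
stage8 [t=377, t=738] → after → no.
Result: stage2, stage3, stage5, stage7.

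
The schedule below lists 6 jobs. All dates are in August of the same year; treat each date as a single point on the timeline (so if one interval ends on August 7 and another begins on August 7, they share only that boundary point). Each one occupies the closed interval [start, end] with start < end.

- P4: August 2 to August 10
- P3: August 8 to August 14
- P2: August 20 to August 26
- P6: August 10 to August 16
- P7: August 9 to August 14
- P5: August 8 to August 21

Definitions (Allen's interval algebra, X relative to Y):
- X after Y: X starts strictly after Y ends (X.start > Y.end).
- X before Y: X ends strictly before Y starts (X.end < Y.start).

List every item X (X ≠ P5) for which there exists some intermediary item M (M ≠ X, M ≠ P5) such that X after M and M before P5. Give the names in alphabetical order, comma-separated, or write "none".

Target P5 = [August 8, August 21].
Intermediaries M with M before P5: none.
Union: none.

none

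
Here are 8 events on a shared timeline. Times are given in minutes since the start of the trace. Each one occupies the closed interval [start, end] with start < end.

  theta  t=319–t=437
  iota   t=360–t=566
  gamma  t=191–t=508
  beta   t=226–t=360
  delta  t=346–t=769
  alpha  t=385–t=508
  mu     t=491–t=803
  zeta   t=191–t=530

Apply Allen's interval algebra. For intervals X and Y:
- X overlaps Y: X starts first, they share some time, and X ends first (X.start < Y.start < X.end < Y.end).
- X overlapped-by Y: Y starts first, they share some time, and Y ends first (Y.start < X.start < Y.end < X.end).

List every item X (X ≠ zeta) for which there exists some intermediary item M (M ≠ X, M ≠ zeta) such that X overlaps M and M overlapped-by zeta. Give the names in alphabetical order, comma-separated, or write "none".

alpha, beta, delta, gamma, iota, theta

Target zeta = [t=191, t=530].
Intermediaries M with M overlapped-by zeta: delta, iota, mu.
Via delta — items with X overlaps delta: beta, gamma, theta.
Via iota — items with X overlaps iota: gamma, theta.
Via mu — items with X overlaps mu: alpha, delta, gamma, iota.
Union: alpha, beta, delta, gamma, iota, theta.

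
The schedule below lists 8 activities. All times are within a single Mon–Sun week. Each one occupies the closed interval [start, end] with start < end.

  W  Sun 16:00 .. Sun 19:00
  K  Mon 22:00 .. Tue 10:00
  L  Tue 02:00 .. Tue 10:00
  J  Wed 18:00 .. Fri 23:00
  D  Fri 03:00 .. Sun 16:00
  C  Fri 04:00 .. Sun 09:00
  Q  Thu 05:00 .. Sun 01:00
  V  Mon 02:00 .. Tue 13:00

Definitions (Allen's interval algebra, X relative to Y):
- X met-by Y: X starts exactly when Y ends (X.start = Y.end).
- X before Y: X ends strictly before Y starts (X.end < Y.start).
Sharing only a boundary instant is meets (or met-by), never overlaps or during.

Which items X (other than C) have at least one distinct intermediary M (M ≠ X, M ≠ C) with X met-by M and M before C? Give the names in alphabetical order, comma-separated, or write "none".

Target C = [Fri 04:00, Sun 09:00].
Intermediaries M with M before C: K, L, V.
Via K — items with X met-by K: none.
Via L — items with X met-by L: none.
Via V — items with X met-by V: none.
Union: none.

none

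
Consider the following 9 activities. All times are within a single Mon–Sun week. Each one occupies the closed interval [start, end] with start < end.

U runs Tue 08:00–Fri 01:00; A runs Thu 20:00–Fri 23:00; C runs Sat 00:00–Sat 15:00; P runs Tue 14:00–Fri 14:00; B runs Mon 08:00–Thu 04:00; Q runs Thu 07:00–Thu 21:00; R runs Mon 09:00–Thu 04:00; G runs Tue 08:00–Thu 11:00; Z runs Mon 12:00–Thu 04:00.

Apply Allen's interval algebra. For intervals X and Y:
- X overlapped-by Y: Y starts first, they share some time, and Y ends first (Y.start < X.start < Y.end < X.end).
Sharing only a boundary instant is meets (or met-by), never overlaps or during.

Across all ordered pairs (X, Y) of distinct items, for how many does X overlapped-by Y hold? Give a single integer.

Checking all 72 ordered pairs for relation 'overlapped-by'; matching pairs in alphabetical order:
(A, P): A overlapped-by P ✓
(A, Q): A overlapped-by Q ✓
(A, U): A overlapped-by U ✓
(G, B): G overlapped-by B ✓
(G, R): G overlapped-by R ✓
(G, Z): G overlapped-by Z ✓
(P, B): P overlapped-by B ✓
(P, G): P overlapped-by G ✓
(P, R): P overlapped-by R ✓
(P, U): P overlapped-by U ✓
(P, Z): P overlapped-by Z ✓
(Q, G): Q overlapped-by G ✓
(U, B): U overlapped-by B ✓
(U, R): U overlapped-by R ✓
(U, Z): U overlapped-by Z ✓
Count: 15.

15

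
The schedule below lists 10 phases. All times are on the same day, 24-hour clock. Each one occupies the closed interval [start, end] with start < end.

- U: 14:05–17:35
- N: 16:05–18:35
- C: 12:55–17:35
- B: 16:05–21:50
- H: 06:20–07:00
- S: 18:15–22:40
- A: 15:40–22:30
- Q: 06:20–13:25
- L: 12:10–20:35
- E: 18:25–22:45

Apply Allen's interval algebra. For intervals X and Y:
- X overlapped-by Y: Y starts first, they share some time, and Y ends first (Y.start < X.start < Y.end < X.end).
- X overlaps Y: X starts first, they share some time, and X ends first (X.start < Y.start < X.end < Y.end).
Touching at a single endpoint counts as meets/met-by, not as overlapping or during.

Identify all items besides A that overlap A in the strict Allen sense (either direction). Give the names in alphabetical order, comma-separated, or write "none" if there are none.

C, E, L, S, U

Target A = [15:40, 22:30].
B [16:05, 21:50] → during → no.
C [12:55, 17:35] → overlaps → yes.
E [18:25, 22:45] → overlapped-by → yes.
H [06:20, 07:00] → before → no.
L [12:10, 20:35] → overlaps → yes.
N [16:05, 18:35] → during → no.
Q [06:20, 13:25] → before → no.
S [18:15, 22:40] → overlapped-by → yes.
U [14:05, 17:35] → overlaps → yes.
Result: C, E, L, S, U.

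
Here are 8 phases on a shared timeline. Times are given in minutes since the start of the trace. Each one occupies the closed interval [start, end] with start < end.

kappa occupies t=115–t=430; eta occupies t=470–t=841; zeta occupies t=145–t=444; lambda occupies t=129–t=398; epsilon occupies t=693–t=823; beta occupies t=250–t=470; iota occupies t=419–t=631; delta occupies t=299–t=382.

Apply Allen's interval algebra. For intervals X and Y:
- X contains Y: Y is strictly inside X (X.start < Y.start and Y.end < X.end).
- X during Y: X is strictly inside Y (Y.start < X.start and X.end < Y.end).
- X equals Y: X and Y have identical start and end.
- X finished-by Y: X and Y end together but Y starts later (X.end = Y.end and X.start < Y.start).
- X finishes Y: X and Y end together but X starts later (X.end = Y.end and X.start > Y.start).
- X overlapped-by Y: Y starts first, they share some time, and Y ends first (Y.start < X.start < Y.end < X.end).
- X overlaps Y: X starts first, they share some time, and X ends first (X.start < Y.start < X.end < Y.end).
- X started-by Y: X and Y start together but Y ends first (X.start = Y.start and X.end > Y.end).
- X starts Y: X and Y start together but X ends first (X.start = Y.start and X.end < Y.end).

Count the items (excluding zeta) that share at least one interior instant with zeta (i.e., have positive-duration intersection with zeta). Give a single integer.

5

Target zeta = [t=145, t=444].
beta [t=250, t=470] → overlapped-by → counts.
delta [t=299, t=382] → during → counts.
epsilon [t=693, t=823] → after → no.
eta [t=470, t=841] → after → no.
iota [t=419, t=631] → overlapped-by → counts.
kappa [t=115, t=430] → overlaps → counts.
lambda [t=129, t=398] → overlaps → counts.
Total: 5.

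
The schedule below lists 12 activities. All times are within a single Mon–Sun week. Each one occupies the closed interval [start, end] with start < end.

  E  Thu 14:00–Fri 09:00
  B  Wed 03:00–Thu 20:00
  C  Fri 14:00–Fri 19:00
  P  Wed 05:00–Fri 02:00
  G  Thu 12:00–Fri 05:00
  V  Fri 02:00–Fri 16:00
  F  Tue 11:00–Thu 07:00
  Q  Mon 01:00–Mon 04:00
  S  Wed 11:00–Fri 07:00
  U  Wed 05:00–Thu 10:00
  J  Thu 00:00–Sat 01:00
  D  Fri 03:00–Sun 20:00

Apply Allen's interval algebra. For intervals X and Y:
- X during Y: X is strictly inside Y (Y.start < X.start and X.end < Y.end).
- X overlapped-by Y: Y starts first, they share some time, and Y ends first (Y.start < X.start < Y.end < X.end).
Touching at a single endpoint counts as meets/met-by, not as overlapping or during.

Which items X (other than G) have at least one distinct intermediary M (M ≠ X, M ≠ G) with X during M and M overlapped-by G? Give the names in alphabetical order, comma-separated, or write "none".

C

Target G = [Thu 12:00, Fri 05:00].
Intermediaries M with M overlapped-by G: D, E, V.
Via D — items with X during D: C.
Via E — items with X during E: none.
Via V — items with X during V: none.
Union: C.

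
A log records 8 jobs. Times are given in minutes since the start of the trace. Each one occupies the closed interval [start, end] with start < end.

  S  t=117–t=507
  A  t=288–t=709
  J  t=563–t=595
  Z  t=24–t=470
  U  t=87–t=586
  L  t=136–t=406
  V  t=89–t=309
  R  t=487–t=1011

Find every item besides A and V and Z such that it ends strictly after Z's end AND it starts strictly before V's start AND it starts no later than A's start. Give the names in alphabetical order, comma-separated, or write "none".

Conditions: its end is strictly after Z's end (X.end > t=470) AND its start is strictly before V's start (X.start < t=89) AND its start is no later than A's start (X.start <= t=288).
J: end t=595 > t=470? ✓; start t=563 < t=89? ✗; start t=563 <= t=288? ✗ → no.
L: end t=406 > t=470? ✗; start t=136 < t=89? ✗; start t=136 <= t=288? ✓ → no.
R: end t=1011 > t=470? ✓; start t=487 < t=89? ✗; start t=487 <= t=288? ✗ → no.
S: end t=507 > t=470? ✓; start t=117 < t=89? ✗; start t=117 <= t=288? ✓ → no.
U: end t=586 > t=470? ✓; start t=87 < t=89? ✓; start t=87 <= t=288? ✓ → yes.
Result: U.

U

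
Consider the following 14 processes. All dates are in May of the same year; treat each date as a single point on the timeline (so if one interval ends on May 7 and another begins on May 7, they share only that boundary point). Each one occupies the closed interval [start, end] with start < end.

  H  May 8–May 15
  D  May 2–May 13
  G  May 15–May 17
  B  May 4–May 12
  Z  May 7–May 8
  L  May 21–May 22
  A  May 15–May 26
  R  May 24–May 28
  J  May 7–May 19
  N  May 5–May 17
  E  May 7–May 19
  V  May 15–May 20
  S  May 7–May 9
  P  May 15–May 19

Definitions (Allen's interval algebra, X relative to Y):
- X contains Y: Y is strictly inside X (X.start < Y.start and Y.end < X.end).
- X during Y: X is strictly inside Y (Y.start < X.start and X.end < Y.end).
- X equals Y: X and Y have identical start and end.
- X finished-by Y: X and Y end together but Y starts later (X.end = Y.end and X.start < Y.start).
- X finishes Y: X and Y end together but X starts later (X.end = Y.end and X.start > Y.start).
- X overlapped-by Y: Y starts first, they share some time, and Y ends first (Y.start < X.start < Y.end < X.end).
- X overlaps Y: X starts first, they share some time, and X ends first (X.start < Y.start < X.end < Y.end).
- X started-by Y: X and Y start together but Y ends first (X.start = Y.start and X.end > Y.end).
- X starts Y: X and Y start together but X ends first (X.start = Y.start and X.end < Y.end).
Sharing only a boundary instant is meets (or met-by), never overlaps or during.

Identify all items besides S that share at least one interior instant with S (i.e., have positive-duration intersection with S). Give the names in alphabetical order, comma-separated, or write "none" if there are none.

B, D, E, H, J, N, Z

Target S = [May 7, May 9].
A [May 15, May 26] → after → no.
B [May 4, May 12] → contains → yes.
D [May 2, May 13] → contains → yes.
E [May 7, May 19] → started-by → yes.
G [May 15, May 17] → after → no.
H [May 8, May 15] → overlapped-by → yes.
J [May 7, May 19] → started-by → yes.
L [May 21, May 22] → after → no.
N [May 5, May 17] → contains → yes.
P [May 15, May 19] → after → no.
R [May 24, May 28] → after → no.
V [May 15, May 20] → after → no.
Z [May 7, May 8] → starts → yes.
Result: B, D, E, H, J, N, Z.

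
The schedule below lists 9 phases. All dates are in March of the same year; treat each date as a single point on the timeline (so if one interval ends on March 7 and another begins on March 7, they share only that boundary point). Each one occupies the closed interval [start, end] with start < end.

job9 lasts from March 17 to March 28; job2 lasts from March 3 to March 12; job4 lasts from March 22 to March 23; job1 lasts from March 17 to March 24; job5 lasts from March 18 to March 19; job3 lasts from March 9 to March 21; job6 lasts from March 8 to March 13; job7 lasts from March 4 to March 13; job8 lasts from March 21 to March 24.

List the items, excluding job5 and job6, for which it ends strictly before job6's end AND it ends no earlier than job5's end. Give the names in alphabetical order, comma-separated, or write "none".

Conditions: its end is strictly before job6's end (X.end < March 13) AND its end is no earlier than job5's end (X.end >= March 19).
job1: end March 24 < March 13? ✗; end March 24 >= March 19? ✓ → no.
job2: end March 12 < March 13? ✓; end March 12 >= March 19? ✗ → no.
job3: end March 21 < March 13? ✗; end March 21 >= March 19? ✓ → no.
job4: end March 23 < March 13? ✗; end March 23 >= March 19? ✓ → no.
job7: end March 13 < March 13? ✗; end March 13 >= March 19? ✗ → no.
job8: end March 24 < March 13? ✗; end March 24 >= March 19? ✓ → no.
job9: end March 28 < March 13? ✗; end March 28 >= March 19? ✓ → no.
Result: none.

none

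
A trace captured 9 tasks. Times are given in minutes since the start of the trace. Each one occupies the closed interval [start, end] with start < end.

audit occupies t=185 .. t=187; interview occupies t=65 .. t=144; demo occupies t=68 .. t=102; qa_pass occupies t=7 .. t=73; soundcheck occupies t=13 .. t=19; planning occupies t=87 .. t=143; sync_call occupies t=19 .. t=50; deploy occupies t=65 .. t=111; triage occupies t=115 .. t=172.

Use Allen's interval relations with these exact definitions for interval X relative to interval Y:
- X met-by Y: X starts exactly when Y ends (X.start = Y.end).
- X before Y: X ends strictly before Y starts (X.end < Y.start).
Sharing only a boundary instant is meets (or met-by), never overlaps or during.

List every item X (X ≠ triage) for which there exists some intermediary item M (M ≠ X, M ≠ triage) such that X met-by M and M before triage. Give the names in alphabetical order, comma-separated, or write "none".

Target triage = [t=115, t=172].
Intermediaries M with M before triage: demo, deploy, qa_pass, soundcheck, sync_call.
Via demo — items with X met-by demo: none.
Via deploy — items with X met-by deploy: none.
Via qa_pass — items with X met-by qa_pass: none.
Via soundcheck — items with X met-by soundcheck: sync_call.
Via sync_call — items with X met-by sync_call: none.
Union: sync_call.

sync_call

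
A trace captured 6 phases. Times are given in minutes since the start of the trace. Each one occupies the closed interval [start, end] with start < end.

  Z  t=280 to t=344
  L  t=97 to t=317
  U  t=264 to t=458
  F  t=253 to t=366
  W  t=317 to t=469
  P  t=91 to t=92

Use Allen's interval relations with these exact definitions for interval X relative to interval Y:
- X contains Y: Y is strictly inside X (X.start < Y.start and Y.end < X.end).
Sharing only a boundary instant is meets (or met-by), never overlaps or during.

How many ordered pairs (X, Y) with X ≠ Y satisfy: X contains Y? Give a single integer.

Checking all 30 ordered pairs for relation 'contains'; matching pairs in alphabetical order:
(F, Z): F contains Z ✓
(U, Z): U contains Z ✓
Count: 2.

2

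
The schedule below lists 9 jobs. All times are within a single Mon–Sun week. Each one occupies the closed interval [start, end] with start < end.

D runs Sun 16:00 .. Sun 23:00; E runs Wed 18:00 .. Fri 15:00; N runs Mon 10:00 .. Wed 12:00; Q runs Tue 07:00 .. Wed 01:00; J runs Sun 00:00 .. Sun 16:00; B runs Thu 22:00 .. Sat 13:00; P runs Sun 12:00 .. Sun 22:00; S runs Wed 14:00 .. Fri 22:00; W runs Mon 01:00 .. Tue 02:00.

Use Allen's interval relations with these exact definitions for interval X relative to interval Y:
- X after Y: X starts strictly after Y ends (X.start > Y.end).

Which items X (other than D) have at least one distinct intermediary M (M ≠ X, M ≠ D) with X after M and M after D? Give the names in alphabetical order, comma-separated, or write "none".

Target D = [Sun 16:00, Sun 23:00].
Intermediaries M with M after D: none.
Union: none.

none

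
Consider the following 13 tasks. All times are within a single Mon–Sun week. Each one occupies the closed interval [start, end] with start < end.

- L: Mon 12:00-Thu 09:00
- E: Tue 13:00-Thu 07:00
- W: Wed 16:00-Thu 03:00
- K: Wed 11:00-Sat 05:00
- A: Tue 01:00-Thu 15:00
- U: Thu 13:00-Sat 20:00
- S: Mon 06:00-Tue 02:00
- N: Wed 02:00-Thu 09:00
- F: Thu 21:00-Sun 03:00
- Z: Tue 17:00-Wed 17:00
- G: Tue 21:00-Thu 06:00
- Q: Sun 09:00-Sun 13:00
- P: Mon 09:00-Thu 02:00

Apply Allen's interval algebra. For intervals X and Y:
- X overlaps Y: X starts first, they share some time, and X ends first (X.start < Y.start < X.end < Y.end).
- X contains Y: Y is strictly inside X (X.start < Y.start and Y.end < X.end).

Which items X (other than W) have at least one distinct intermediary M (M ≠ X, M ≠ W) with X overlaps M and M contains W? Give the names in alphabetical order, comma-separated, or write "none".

A, E, G, L, N, P, S, Z

Target W = [Wed 16:00, Thu 03:00].
Intermediaries M with M contains W: A, E, G, K, L, N.
Via A — items with X overlaps A: L, P, S.
Via E — items with X overlaps E: P.
Via G — items with X overlaps G: P, Z.
Via K — items with X overlaps K: A, E, G, L, N, P, Z.
Via L — items with X overlaps L: P, S.
Via N — items with X overlaps N: E, G, P, Z.
Union: A, E, G, L, N, P, S, Z.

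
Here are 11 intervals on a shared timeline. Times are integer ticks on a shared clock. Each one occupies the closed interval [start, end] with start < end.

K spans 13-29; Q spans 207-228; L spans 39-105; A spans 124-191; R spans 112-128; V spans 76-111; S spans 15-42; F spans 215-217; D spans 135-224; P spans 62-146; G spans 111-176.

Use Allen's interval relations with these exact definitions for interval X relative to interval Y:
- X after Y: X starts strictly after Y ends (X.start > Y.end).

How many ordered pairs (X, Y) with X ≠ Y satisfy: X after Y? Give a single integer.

Checking all 110 ordered pairs for relation 'after'; matching pairs in alphabetical order:
(A, K): A after K ✓
(A, L): A after L ✓
(A, S): A after S ✓
(A, V): A after V ✓
(D, K): D after K ✓
(D, L): D after L ✓
(D, R): D after R ✓
(D, S): D after S ✓
(D, V): D after V ✓
(F, A): F after A ✓
(F, G): F after G ✓
(F, K): F after K ✓
(F, L): F after L ✓
(F, P): F after P ✓
(F, R): F after R ✓
(F, S): F after S ✓
(F, V): F after V ✓
(G, K): G after K ✓
(G, L): G after L ✓
(G, S): G after S ✓
(L, K): L after K ✓
(P, K): P after K ✓
(P, S): P after S ✓
(Q, A): Q after A ✓
... plus 13 further pairs not listed.
Count: 37.

37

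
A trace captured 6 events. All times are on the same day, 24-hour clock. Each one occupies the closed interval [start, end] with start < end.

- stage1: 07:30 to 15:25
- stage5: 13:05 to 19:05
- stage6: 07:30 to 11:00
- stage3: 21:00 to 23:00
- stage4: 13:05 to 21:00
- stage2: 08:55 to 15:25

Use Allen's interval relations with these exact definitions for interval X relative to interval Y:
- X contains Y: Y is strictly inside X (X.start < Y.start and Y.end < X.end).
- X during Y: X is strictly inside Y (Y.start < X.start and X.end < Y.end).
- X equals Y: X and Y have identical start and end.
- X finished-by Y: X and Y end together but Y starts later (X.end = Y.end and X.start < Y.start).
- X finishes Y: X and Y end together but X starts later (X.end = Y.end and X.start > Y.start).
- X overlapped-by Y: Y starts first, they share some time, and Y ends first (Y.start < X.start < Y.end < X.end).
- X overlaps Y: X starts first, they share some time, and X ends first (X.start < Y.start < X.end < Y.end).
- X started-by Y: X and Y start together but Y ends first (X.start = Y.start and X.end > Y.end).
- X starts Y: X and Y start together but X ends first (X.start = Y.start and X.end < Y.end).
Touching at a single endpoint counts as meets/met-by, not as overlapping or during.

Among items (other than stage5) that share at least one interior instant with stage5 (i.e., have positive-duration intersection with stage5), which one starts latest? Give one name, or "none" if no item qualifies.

Target stage5 = [13:05, 19:05].
stage1 [07:30, 15:25] → overlaps → candidate.
stage2 [08:55, 15:25] → overlaps → candidate.
stage3 [21:00, 23:00] → after → excluded.
stage4 [13:05, 21:00] → started-by → candidate.
stage6 [07:30, 11:00] → before → excluded.
Among candidates, latest start is 13:05 → stage4.

stage4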